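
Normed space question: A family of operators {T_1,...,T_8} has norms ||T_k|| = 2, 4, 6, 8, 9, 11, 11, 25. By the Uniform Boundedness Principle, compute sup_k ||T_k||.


By the Uniform Boundedness Principle, the supremum of norms is finite.
sup_k ||T_k|| = max(2, 4, 6, 8, 9, 11, 11, 25) = 25

25


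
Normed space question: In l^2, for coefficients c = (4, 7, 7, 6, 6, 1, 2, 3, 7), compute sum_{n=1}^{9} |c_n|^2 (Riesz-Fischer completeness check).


sum |c_n|^2 = 4^2 + 7^2 + 7^2 + 6^2 + 6^2 + 1^2 + 2^2 + 3^2 + 7^2
= 16 + 49 + 49 + 36 + 36 + 1 + 4 + 9 + 49
= 249

249


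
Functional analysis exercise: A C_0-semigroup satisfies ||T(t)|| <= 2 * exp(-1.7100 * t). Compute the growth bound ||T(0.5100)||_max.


||T(0.5100)|| <= 2 * exp(-1.7100 * 0.5100)
= 2 * exp(-0.8721)
= 2 * 0.4181
= 0.8361

0.8361


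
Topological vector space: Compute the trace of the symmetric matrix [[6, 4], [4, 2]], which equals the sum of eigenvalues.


For a self-adjoint (symmetric) matrix, the eigenvalues are real.
The sum of eigenvalues equals the trace of the matrix.
trace = 6 + 2 = 8

8


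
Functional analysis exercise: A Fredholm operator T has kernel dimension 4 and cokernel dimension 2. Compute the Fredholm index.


The Fredholm index is defined as ind(T) = dim(ker T) - dim(coker T)
= 4 - 2
= 2

2


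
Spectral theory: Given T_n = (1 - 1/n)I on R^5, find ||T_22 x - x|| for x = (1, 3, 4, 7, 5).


T_22 x - x = (1 - 1/22)x - x = -x/22
||x|| = sqrt(100) = 10.0000
||T_22 x - x|| = ||x||/22 = 10.0000/22 = 0.4545

0.4545


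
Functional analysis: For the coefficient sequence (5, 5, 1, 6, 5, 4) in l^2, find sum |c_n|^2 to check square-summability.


sum |c_n|^2 = 5^2 + 5^2 + 1^2 + 6^2 + 5^2 + 4^2
= 25 + 25 + 1 + 36 + 25 + 16
= 128

128


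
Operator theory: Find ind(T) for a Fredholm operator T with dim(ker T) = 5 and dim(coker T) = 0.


The Fredholm index is defined as ind(T) = dim(ker T) - dim(coker T)
= 5 - 0
= 5

5


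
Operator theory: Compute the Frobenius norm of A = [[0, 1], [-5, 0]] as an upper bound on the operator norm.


||A||_F^2 = sum a_ij^2
= 0^2 + 1^2 + (-5)^2 + 0^2
= 0 + 1 + 25 + 0 = 26
||A||_F = sqrt(26) = 5.0990

5.0990


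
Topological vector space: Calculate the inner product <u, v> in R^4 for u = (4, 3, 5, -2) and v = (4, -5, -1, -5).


Computing the standard inner product <u, v> = sum u_i * v_i
= 4*4 + 3*-5 + 5*-1 + -2*-5
= 16 + -15 + -5 + 10
= 6

6


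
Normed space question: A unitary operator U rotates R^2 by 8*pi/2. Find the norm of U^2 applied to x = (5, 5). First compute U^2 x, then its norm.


U is a rotation by theta = 8*pi/2
U^2 = rotation by 2*theta = 16*pi/2 = 0*pi/2 (mod 2*pi)
cos(0*pi/2) = 1.0000, sin(0*pi/2) = 0.0000
U^2 x = (1.0000 * 5 - 0.0000 * 5, 0.0000 * 5 + 1.0000 * 5)
= (5.0000, 5.0000)
||U^2 x|| = sqrt(5.0000^2 + 5.0000^2) = sqrt(50.0000) = 7.0711

7.0711


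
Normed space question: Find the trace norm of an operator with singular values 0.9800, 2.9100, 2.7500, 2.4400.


The nuclear norm is the sum of all singular values.
||T||_1 = 0.9800 + 2.9100 + 2.7500 + 2.4400
= 9.0800

9.0800


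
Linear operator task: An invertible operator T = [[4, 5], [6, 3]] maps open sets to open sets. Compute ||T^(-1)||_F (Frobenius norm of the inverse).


det(T) = 4*3 - 5*6 = -18
T^(-1) = (1/-18) * [[3, -5], [-6, 4]] = [[-0.1667, 0.2778], [0.3333, -0.2222]]
||T^(-1)||_F^2 = (-0.1667)^2 + 0.2778^2 + 0.3333^2 + (-0.2222)^2 = 0.2654
||T^(-1)||_F = sqrt(0.2654) = 0.5152

0.5152


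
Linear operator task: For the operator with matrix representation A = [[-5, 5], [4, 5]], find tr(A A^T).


trace(A * A^T) = sum of squares of all entries
= (-5)^2 + 5^2 + 4^2 + 5^2
= 25 + 25 + 16 + 25
= 91

91


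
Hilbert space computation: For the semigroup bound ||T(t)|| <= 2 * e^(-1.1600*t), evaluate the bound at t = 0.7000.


||T(0.7000)|| <= 2 * exp(-1.1600 * 0.7000)
= 2 * exp(-0.8120)
= 2 * 0.4440
= 0.8879

0.8879


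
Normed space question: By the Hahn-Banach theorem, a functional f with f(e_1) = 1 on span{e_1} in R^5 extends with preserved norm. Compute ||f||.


The norm of f is given by ||f|| = sup_{||x||=1} |f(x)|.
On span{e_1}, ||e_1|| = 1, so ||f|| = |f(e_1)| / ||e_1||
= |1| / 1 = 1.0000

1.0000


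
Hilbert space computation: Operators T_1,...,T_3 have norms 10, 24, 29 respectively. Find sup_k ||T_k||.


By the Uniform Boundedness Principle, the supremum of norms is finite.
sup_k ||T_k|| = max(10, 24, 29) = 29

29


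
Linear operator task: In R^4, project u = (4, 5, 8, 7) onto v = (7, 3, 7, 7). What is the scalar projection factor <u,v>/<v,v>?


Computing <u,v> = 4*7 + 5*3 + 8*7 + 7*7 = 148
Computing <v,v> = 7^2 + 3^2 + 7^2 + 7^2 = 156
Projection coefficient = 148/156 = 0.9487

0.9487


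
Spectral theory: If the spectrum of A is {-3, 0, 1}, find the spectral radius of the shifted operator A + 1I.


Spectrum of A + 1I = {-2, 1, 2}
Spectral radius = max |lambda| over the shifted spectrum
= max(2, 1, 2) = 2

2


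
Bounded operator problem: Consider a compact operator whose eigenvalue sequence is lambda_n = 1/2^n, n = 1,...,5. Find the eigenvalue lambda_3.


The eigenvalue formula gives lambda_3 = 1/2^3
= 1/8
= 0.1250

0.1250


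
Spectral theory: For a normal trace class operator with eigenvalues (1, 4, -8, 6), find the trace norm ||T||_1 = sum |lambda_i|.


For a normal operator, singular values equal |eigenvalues|.
Trace norm = sum |lambda_i| = 1 + 4 + 8 + 6
= 19

19


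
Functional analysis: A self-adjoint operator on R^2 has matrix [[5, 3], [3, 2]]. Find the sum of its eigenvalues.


For a self-adjoint (symmetric) matrix, the eigenvalues are real.
The sum of eigenvalues equals the trace of the matrix.
trace = 5 + 2 = 7

7


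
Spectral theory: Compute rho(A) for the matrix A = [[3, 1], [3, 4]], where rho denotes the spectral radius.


For a 2x2 matrix, eigenvalues satisfy lambda^2 - (trace)*lambda + det = 0
trace = 3 + 4 = 7
det = 3*4 - 1*3 = 9
discriminant = 7^2 - 4*(9) = 13
spectral radius = max |eigenvalue| = 5.3028

5.3028


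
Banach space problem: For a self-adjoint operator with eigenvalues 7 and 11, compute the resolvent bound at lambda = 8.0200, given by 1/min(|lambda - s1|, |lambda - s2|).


dist(8.0200, {7, 11}) = min(|8.0200 - 7|, |8.0200 - 11|)
= min(1.0200, 2.9800) = 1.0200
Resolvent bound = 1/1.0200 = 0.9804

0.9804


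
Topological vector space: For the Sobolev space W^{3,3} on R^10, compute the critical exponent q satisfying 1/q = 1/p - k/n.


Using the Sobolev embedding formula: 1/q = 1/p - k/n
1/q = 1/3 - 3/10 = 1/30
q = 1/(1/30) = 30

30.0000


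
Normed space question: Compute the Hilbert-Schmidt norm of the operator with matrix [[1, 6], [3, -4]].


The Hilbert-Schmidt norm is sqrt(sum of squares of all entries).
Sum of squares = 1^2 + 6^2 + 3^2 + (-4)^2
= 1 + 36 + 9 + 16 = 62
||T||_HS = sqrt(62) = 7.8740

7.8740


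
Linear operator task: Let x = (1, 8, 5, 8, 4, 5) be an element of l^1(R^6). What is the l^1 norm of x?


The l^1 norm equals the sum of absolute values of all components.
||x||_1 = 1 + 8 + 5 + 8 + 4 + 5
= 31

31.0000


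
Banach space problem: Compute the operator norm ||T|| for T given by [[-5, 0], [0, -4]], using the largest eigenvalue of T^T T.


A^T A = [[25, 0], [0, 16]]
trace(A^T A) = 41, det(A^T A) = 400
discriminant = 41^2 - 4*400 = 81
Largest eigenvalue of A^T A = (trace + sqrt(disc))/2 = 25.0000
||T|| = sqrt(25.0000) = 5.0000

5.0000


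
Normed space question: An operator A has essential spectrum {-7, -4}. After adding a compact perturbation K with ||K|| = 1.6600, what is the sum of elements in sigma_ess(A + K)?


By Weyl's theorem, the essential spectrum is invariant under compact perturbations.
sigma_ess(A + K) = sigma_ess(A) = {-7, -4}
Sum = -7 + -4 = -11

-11


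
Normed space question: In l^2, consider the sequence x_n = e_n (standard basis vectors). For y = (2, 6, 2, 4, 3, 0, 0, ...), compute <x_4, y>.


x_4 = e_4 is the standard basis vector with 1 in position 4.
<x_4, y> = y_4 = 4
As n -> infinity, <x_n, y> -> 0, confirming weak convergence of (x_n) to 0.

4


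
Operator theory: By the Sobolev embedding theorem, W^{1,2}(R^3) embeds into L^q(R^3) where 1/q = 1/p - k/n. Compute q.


Using the Sobolev embedding formula: 1/q = 1/p - k/n
1/q = 1/2 - 1/3 = 1/6
q = 1/(1/6) = 6

6.0000


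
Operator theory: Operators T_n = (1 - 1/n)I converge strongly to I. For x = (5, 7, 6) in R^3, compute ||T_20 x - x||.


T_20 x - x = (1 - 1/20)x - x = -x/20
||x|| = sqrt(110) = 10.4881
||T_20 x - x|| = ||x||/20 = 10.4881/20 = 0.5244

0.5244


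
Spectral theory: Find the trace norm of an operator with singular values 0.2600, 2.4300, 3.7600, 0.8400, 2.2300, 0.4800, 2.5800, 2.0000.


The nuclear norm is the sum of all singular values.
||T||_1 = 0.2600 + 2.4300 + 3.7600 + 0.8400 + 2.2300 + 0.4800 + 2.5800 + 2.0000
= 14.5800

14.5800


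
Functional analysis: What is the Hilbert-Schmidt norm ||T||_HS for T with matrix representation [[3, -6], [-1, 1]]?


The Hilbert-Schmidt norm is sqrt(sum of squares of all entries).
Sum of squares = 3^2 + (-6)^2 + (-1)^2 + 1^2
= 9 + 36 + 1 + 1 = 47
||T||_HS = sqrt(47) = 6.8557

6.8557


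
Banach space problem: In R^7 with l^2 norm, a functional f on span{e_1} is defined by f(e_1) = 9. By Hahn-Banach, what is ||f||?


The norm of f is given by ||f|| = sup_{||x||=1} |f(x)|.
On span{e_1}, ||e_1|| = 1, so ||f|| = |f(e_1)| / ||e_1||
= |9| / 1 = 9.0000

9.0000


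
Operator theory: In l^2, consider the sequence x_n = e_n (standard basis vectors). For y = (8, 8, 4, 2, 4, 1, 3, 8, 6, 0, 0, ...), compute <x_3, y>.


x_3 = e_3 is the standard basis vector with 1 in position 3.
<x_3, y> = y_3 = 4
As n -> infinity, <x_n, y> -> 0, confirming weak convergence of (x_n) to 0.

4


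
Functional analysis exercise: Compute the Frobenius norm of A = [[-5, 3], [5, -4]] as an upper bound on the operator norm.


||A||_F^2 = sum a_ij^2
= (-5)^2 + 3^2 + 5^2 + (-4)^2
= 25 + 9 + 25 + 16 = 75
||A||_F = sqrt(75) = 8.6603

8.6603


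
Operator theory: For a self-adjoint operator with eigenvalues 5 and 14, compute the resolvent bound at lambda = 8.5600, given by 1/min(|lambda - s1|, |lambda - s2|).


dist(8.5600, {5, 14}) = min(|8.5600 - 5|, |8.5600 - 14|)
= min(3.5600, 5.4400) = 3.5600
Resolvent bound = 1/3.5600 = 0.2809

0.2809


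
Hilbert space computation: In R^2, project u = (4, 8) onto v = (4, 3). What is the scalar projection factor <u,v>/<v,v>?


Computing <u,v> = 4*4 + 8*3 = 40
Computing <v,v> = 4^2 + 3^2 = 25
Projection coefficient = 40/25 = 1.6000

1.6000


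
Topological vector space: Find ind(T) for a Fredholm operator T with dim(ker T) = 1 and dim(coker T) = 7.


The Fredholm index is defined as ind(T) = dim(ker T) - dim(coker T)
= 1 - 7
= -6

-6


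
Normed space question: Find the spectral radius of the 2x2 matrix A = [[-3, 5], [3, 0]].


For a 2x2 matrix, eigenvalues satisfy lambda^2 - (trace)*lambda + det = 0
trace = -3 + 0 = -3
det = -3*0 - 5*3 = -15
discriminant = (-3)^2 - 4*(-15) = 69
spectral radius = max |eigenvalue| = 5.6533

5.6533


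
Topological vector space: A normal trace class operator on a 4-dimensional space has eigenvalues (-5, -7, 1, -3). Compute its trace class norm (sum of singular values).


For a normal operator, singular values equal |eigenvalues|.
Trace norm = sum |lambda_i| = 5 + 7 + 1 + 3
= 16

16


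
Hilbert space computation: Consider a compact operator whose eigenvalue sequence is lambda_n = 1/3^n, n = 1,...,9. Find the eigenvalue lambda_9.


The eigenvalue formula gives lambda_9 = 1/3^9
= 1/19683
= 5.0805e-05

5.0805e-05


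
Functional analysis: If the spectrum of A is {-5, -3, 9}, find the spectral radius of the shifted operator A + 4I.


Spectrum of A + 4I = {-1, 1, 13}
Spectral radius = max |lambda| over the shifted spectrum
= max(1, 1, 13) = 13

13


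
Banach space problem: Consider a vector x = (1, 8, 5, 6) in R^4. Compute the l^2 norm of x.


The l^2 norm = (sum |x_i|^2)^(1/2)
Sum of 2th powers = 1 + 64 + 25 + 36 = 126
||x||_2 = (126)^(1/2) = 11.2250

11.2250


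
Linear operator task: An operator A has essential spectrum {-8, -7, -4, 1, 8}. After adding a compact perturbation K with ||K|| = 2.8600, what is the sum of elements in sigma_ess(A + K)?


By Weyl's theorem, the essential spectrum is invariant under compact perturbations.
sigma_ess(A + K) = sigma_ess(A) = {-8, -7, -4, 1, 8}
Sum = -8 + -7 + -4 + 1 + 8 = -10

-10


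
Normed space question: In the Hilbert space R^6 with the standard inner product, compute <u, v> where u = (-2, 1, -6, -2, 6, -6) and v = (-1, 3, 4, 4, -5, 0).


Computing the standard inner product <u, v> = sum u_i * v_i
= -2*-1 + 1*3 + -6*4 + -2*4 + 6*-5 + -6*0
= 2 + 3 + -24 + -8 + -30 + 0
= -57

-57


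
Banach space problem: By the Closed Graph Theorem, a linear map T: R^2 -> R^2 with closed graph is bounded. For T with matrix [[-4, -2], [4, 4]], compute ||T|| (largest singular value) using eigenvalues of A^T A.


A^T A = [[32, 24], [24, 20]]
trace(A^T A) = 52, det(A^T A) = 64
discriminant = 52^2 - 4*64 = 2448
Largest eigenvalue of A^T A = (trace + sqrt(disc))/2 = 50.7386
||T|| = sqrt(50.7386) = 7.1231

7.1231


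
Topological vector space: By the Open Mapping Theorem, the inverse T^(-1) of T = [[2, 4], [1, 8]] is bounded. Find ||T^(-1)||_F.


det(T) = 2*8 - 4*1 = 12
T^(-1) = (1/12) * [[8, -4], [-1, 2]] = [[0.6667, -0.3333], [-0.0833, 0.1667]]
||T^(-1)||_F^2 = 0.6667^2 + (-0.3333)^2 + (-0.0833)^2 + 0.1667^2 = 0.5903
||T^(-1)||_F = sqrt(0.5903) = 0.7683

0.7683


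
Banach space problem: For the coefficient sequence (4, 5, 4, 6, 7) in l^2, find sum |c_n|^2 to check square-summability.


sum |c_n|^2 = 4^2 + 5^2 + 4^2 + 6^2 + 7^2
= 16 + 25 + 16 + 36 + 49
= 142

142


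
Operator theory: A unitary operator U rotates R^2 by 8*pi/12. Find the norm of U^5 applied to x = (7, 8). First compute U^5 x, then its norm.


U is a rotation by theta = 8*pi/12
U^5 = rotation by 5*theta = 40*pi/12 = 16*pi/12 (mod 2*pi)
cos(16*pi/12) = -0.5000, sin(16*pi/12) = -0.8660
U^5 x = (-0.5000 * 7 - -0.8660 * 8, -0.8660 * 7 + -0.5000 * 8)
= (3.4282, -10.0622)
||U^5 x|| = sqrt(3.4282^2 + (-10.0622)^2) = sqrt(113.0000) = 10.6301

10.6301


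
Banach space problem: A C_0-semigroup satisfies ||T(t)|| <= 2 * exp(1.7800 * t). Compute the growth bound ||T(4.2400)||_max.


||T(4.2400)|| <= 2 * exp(1.7800 * 4.2400)
= 2 * exp(7.5472)
= 2 * 1895.4281
= 3790.8562

3790.8562


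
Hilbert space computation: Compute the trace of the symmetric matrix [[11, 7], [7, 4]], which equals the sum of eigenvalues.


For a self-adjoint (symmetric) matrix, the eigenvalues are real.
The sum of eigenvalues equals the trace of the matrix.
trace = 11 + 4 = 15

15


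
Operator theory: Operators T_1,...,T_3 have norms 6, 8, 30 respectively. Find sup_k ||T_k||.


By the Uniform Boundedness Principle, the supremum of norms is finite.
sup_k ||T_k|| = max(6, 8, 30) = 30

30


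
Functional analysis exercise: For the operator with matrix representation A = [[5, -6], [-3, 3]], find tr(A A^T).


trace(A * A^T) = sum of squares of all entries
= 5^2 + (-6)^2 + (-3)^2 + 3^2
= 25 + 36 + 9 + 9
= 79

79


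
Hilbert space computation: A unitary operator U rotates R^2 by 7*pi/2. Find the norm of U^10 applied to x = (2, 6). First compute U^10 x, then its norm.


U is a rotation by theta = 7*pi/2
U^10 = rotation by 10*theta = 70*pi/2 = 2*pi/2 (mod 2*pi)
cos(2*pi/2) = -1.0000, sin(2*pi/2) = 0.0000
U^10 x = (-1.0000 * 2 - 0.0000 * 6, 0.0000 * 2 + -1.0000 * 6)
= (-2.0000, -6.0000)
||U^10 x|| = sqrt((-2.0000)^2 + (-6.0000)^2) = sqrt(40.0000) = 6.3246

6.3246


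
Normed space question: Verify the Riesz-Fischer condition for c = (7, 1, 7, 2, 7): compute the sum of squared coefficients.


sum |c_n|^2 = 7^2 + 1^2 + 7^2 + 2^2 + 7^2
= 49 + 1 + 49 + 4 + 49
= 152

152


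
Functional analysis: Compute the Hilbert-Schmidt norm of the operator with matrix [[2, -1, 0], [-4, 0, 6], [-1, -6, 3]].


The Hilbert-Schmidt norm is sqrt(sum of squares of all entries).
Sum of squares = 2^2 + (-1)^2 + 0^2 + (-4)^2 + 0^2 + 6^2 + (-1)^2 + (-6)^2 + 3^2
= 4 + 1 + 0 + 16 + 0 + 36 + 1 + 36 + 9 = 103
||T||_HS = sqrt(103) = 10.1489

10.1489


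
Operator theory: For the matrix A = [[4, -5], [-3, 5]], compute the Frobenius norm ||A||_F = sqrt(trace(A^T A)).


||A||_F^2 = sum a_ij^2
= 4^2 + (-5)^2 + (-3)^2 + 5^2
= 16 + 25 + 9 + 25 = 75
||A||_F = sqrt(75) = 8.6603

8.6603


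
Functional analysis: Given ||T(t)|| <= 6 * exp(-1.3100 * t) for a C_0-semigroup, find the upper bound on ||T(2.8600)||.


||T(2.8600)|| <= 6 * exp(-1.3100 * 2.8600)
= 6 * exp(-3.7466)
= 6 * 0.0236
= 0.1416

0.1416


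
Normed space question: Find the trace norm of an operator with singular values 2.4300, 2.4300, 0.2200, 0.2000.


The nuclear norm is the sum of all singular values.
||T||_1 = 2.4300 + 2.4300 + 0.2200 + 0.2000
= 5.2800

5.2800


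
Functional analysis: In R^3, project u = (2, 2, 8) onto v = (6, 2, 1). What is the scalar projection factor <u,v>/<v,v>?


Computing <u,v> = 2*6 + 2*2 + 8*1 = 24
Computing <v,v> = 6^2 + 2^2 + 1^2 = 41
Projection coefficient = 24/41 = 0.5854

0.5854


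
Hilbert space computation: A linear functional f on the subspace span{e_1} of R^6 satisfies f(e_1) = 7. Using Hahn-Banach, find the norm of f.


The norm of f is given by ||f|| = sup_{||x||=1} |f(x)|.
On span{e_1}, ||e_1|| = 1, so ||f|| = |f(e_1)| / ||e_1||
= |7| / 1 = 7.0000

7.0000


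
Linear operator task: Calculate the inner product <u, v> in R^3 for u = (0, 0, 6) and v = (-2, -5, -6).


Computing the standard inner product <u, v> = sum u_i * v_i
= 0*-2 + 0*-5 + 6*-6
= 0 + 0 + -36
= -36

-36


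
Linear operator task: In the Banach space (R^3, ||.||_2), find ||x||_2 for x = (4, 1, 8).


The l^2 norm = (sum |x_i|^2)^(1/2)
Sum of 2th powers = 16 + 1 + 64 = 81
||x||_2 = (81)^(1/2) = 9.0000

9.0000


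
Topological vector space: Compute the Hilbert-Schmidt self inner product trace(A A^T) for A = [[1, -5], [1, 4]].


trace(A * A^T) = sum of squares of all entries
= 1^2 + (-5)^2 + 1^2 + 4^2
= 1 + 25 + 1 + 16
= 43

43


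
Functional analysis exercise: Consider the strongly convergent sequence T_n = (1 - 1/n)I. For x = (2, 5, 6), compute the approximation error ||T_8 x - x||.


T_8 x - x = (1 - 1/8)x - x = -x/8
||x|| = sqrt(65) = 8.0623
||T_8 x - x|| = ||x||/8 = 8.0623/8 = 1.0078

1.0078


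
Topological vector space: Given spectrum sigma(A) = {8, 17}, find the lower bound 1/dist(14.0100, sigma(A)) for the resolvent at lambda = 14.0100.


dist(14.0100, {8, 17}) = min(|14.0100 - 8|, |14.0100 - 17|)
= min(6.0100, 2.9900) = 2.9900
Resolvent bound = 1/2.9900 = 0.3344

0.3344


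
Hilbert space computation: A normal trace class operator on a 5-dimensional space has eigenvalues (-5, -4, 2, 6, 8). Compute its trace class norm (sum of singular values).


For a normal operator, singular values equal |eigenvalues|.
Trace norm = sum |lambda_i| = 5 + 4 + 2 + 6 + 8
= 25

25


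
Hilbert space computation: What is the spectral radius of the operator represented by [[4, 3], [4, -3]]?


For a 2x2 matrix, eigenvalues satisfy lambda^2 - (trace)*lambda + det = 0
trace = 4 + -3 = 1
det = 4*-3 - 3*4 = -24
discriminant = 1^2 - 4*(-24) = 97
spectral radius = max |eigenvalue| = 5.4244

5.4244


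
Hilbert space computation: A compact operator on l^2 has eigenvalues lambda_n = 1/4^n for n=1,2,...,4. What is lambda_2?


The eigenvalue formula gives lambda_2 = 1/4^2
= 1/16
= 0.0625

0.0625


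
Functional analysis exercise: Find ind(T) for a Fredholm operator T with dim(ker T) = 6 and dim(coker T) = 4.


The Fredholm index is defined as ind(T) = dim(ker T) - dim(coker T)
= 6 - 4
= 2

2


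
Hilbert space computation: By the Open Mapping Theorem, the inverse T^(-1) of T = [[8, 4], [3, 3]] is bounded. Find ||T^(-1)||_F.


det(T) = 8*3 - 4*3 = 12
T^(-1) = (1/12) * [[3, -4], [-3, 8]] = [[0.2500, -0.3333], [-0.2500, 0.6667]]
||T^(-1)||_F^2 = 0.2500^2 + (-0.3333)^2 + (-0.2500)^2 + 0.6667^2 = 0.6806
||T^(-1)||_F = sqrt(0.6806) = 0.8250

0.8250


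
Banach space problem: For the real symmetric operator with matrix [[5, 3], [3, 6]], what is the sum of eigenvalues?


For a self-adjoint (symmetric) matrix, the eigenvalues are real.
The sum of eigenvalues equals the trace of the matrix.
trace = 5 + 6 = 11

11


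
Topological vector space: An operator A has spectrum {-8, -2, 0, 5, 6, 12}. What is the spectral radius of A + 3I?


Spectrum of A + 3I = {-5, 1, 3, 8, 9, 15}
Spectral radius = max |lambda| over the shifted spectrum
= max(5, 1, 3, 8, 9, 15) = 15

15


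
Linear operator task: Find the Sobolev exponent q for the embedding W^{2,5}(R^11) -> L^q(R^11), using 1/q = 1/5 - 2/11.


Using the Sobolev embedding formula: 1/q = 1/p - k/n
1/q = 1/5 - 2/11 = 1/55
q = 1/(1/55) = 55

55.0000


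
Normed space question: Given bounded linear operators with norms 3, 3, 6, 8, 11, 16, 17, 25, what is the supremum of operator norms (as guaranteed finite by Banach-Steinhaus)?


By the Uniform Boundedness Principle, the supremum of norms is finite.
sup_k ||T_k|| = max(3, 3, 6, 8, 11, 16, 17, 25) = 25

25


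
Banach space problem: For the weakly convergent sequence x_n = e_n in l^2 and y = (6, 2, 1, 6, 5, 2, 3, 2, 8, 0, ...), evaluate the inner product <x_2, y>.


x_2 = e_2 is the standard basis vector with 1 in position 2.
<x_2, y> = y_2 = 2
As n -> infinity, <x_n, y> -> 0, confirming weak convergence of (x_n) to 0.

2


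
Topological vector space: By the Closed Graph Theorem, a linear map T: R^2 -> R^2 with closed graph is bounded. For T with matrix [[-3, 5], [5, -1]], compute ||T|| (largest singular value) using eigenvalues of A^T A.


A^T A = [[34, -20], [-20, 26]]
trace(A^T A) = 60, det(A^T A) = 484
discriminant = 60^2 - 4*484 = 1664
Largest eigenvalue of A^T A = (trace + sqrt(disc))/2 = 50.3961
||T|| = sqrt(50.3961) = 7.0990

7.0990


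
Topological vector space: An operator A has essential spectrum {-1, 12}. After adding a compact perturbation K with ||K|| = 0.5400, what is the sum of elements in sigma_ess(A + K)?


By Weyl's theorem, the essential spectrum is invariant under compact perturbations.
sigma_ess(A + K) = sigma_ess(A) = {-1, 12}
Sum = -1 + 12 = 11

11


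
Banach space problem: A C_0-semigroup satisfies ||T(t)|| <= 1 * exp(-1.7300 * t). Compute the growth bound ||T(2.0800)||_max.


||T(2.0800)|| <= 1 * exp(-1.7300 * 2.0800)
= 1 * exp(-3.5984)
= 1 * 0.0274
= 0.0274

0.0274


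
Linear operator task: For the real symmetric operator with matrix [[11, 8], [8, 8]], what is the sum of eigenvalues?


For a self-adjoint (symmetric) matrix, the eigenvalues are real.
The sum of eigenvalues equals the trace of the matrix.
trace = 11 + 8 = 19

19


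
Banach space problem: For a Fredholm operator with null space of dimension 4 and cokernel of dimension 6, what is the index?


The Fredholm index is defined as ind(T) = dim(ker T) - dim(coker T)
= 4 - 6
= -2

-2


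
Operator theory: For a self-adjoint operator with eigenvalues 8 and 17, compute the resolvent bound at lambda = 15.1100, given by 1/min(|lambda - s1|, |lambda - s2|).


dist(15.1100, {8, 17}) = min(|15.1100 - 8|, |15.1100 - 17|)
= min(7.1100, 1.8900) = 1.8900
Resolvent bound = 1/1.8900 = 0.5291

0.5291


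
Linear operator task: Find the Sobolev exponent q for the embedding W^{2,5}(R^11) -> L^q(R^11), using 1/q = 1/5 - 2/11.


Using the Sobolev embedding formula: 1/q = 1/p - k/n
1/q = 1/5 - 2/11 = 1/55
q = 1/(1/55) = 55

55.0000


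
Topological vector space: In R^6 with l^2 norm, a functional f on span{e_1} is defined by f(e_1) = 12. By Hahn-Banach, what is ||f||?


The norm of f is given by ||f|| = sup_{||x||=1} |f(x)|.
On span{e_1}, ||e_1|| = 1, so ||f|| = |f(e_1)| / ||e_1||
= |12| / 1 = 12.0000

12.0000


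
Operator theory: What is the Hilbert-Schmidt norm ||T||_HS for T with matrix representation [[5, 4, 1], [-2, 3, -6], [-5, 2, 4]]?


The Hilbert-Schmidt norm is sqrt(sum of squares of all entries).
Sum of squares = 5^2 + 4^2 + 1^2 + (-2)^2 + 3^2 + (-6)^2 + (-5)^2 + 2^2 + 4^2
= 25 + 16 + 1 + 4 + 9 + 36 + 25 + 4 + 16 = 136
||T||_HS = sqrt(136) = 11.6619

11.6619


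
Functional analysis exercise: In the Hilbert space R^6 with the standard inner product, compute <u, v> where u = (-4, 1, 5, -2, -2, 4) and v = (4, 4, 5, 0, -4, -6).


Computing the standard inner product <u, v> = sum u_i * v_i
= -4*4 + 1*4 + 5*5 + -2*0 + -2*-4 + 4*-6
= -16 + 4 + 25 + 0 + 8 + -24
= -3

-3


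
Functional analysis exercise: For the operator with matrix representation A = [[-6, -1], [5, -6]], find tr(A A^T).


trace(A * A^T) = sum of squares of all entries
= (-6)^2 + (-1)^2 + 5^2 + (-6)^2
= 36 + 1 + 25 + 36
= 98

98


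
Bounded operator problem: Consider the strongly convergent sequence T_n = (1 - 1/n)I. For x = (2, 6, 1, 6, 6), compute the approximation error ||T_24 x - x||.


T_24 x - x = (1 - 1/24)x - x = -x/24
||x|| = sqrt(113) = 10.6301
||T_24 x - x|| = ||x||/24 = 10.6301/24 = 0.4429

0.4429


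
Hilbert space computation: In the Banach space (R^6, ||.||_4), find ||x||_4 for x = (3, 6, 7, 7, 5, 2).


The l^4 norm = (sum |x_i|^4)^(1/4)
Sum of 4th powers = 81 + 1296 + 2401 + 2401 + 625 + 16 = 6820
||x||_4 = (6820)^(1/4) = 9.0875

9.0875


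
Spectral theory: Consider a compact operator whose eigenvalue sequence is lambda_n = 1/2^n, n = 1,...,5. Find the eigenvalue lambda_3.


The eigenvalue formula gives lambda_3 = 1/2^3
= 1/8
= 0.1250

0.1250


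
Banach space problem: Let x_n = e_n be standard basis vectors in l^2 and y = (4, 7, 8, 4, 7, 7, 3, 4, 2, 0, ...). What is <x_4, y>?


x_4 = e_4 is the standard basis vector with 1 in position 4.
<x_4, y> = y_4 = 4
As n -> infinity, <x_n, y> -> 0, confirming weak convergence of (x_n) to 0.

4


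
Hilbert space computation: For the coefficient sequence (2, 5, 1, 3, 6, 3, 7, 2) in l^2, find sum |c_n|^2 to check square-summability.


sum |c_n|^2 = 2^2 + 5^2 + 1^2 + 3^2 + 6^2 + 3^2 + 7^2 + 2^2
= 4 + 25 + 1 + 9 + 36 + 9 + 49 + 4
= 137

137


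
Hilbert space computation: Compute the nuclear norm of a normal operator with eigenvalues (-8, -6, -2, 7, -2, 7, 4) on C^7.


For a normal operator, singular values equal |eigenvalues|.
Trace norm = sum |lambda_i| = 8 + 6 + 2 + 7 + 2 + 7 + 4
= 36

36


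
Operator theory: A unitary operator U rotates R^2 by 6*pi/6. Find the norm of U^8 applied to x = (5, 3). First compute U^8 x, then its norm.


U is a rotation by theta = 6*pi/6
U^8 = rotation by 8*theta = 48*pi/6 = 0*pi/6 (mod 2*pi)
cos(0*pi/6) = 1.0000, sin(0*pi/6) = 0.0000
U^8 x = (1.0000 * 5 - 0.0000 * 3, 0.0000 * 5 + 1.0000 * 3)
= (5.0000, 3.0000)
||U^8 x|| = sqrt(5.0000^2 + 3.0000^2) = sqrt(34.0000) = 5.8310

5.8310


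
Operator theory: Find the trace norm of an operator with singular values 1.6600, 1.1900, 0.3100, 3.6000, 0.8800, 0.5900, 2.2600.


The nuclear norm is the sum of all singular values.
||T||_1 = 1.6600 + 1.1900 + 0.3100 + 3.6000 + 0.8800 + 0.5900 + 2.2600
= 10.4900

10.4900


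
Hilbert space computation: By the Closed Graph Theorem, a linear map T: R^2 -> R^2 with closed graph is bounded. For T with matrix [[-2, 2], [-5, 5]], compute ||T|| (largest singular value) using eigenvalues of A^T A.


A^T A = [[29, -29], [-29, 29]]
trace(A^T A) = 58, det(A^T A) = 0
discriminant = 58^2 - 4*0 = 3364
Largest eigenvalue of A^T A = (trace + sqrt(disc))/2 = 58.0000
||T|| = sqrt(58.0000) = 7.6158

7.6158


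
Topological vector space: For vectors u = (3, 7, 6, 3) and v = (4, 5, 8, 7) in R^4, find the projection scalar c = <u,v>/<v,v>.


Computing <u,v> = 3*4 + 7*5 + 6*8 + 3*7 = 116
Computing <v,v> = 4^2 + 5^2 + 8^2 + 7^2 = 154
Projection coefficient = 116/154 = 0.7532

0.7532


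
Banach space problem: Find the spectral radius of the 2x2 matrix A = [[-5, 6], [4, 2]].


For a 2x2 matrix, eigenvalues satisfy lambda^2 - (trace)*lambda + det = 0
trace = -5 + 2 = -3
det = -5*2 - 6*4 = -34
discriminant = (-3)^2 - 4*(-34) = 145
spectral radius = max |eigenvalue| = 7.5208

7.5208


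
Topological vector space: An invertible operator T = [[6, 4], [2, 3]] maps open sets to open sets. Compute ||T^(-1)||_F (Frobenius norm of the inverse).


det(T) = 6*3 - 4*2 = 10
T^(-1) = (1/10) * [[3, -4], [-2, 6]] = [[0.3000, -0.4000], [-0.2000, 0.6000]]
||T^(-1)||_F^2 = 0.3000^2 + (-0.4000)^2 + (-0.2000)^2 + 0.6000^2 = 0.6500
||T^(-1)||_F = sqrt(0.6500) = 0.8062

0.8062


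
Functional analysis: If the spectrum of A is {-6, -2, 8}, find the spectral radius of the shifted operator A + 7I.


Spectrum of A + 7I = {1, 5, 15}
Spectral radius = max |lambda| over the shifted spectrum
= max(1, 5, 15) = 15

15


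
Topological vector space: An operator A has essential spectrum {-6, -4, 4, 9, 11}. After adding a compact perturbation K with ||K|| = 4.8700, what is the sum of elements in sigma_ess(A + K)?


By Weyl's theorem, the essential spectrum is invariant under compact perturbations.
sigma_ess(A + K) = sigma_ess(A) = {-6, -4, 4, 9, 11}
Sum = -6 + -4 + 4 + 9 + 11 = 14

14


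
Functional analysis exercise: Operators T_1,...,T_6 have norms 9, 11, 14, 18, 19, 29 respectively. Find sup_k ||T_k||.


By the Uniform Boundedness Principle, the supremum of norms is finite.
sup_k ||T_k|| = max(9, 11, 14, 18, 19, 29) = 29

29


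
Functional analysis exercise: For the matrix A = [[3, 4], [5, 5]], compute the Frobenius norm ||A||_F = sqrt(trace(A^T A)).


||A||_F^2 = sum a_ij^2
= 3^2 + 4^2 + 5^2 + 5^2
= 9 + 16 + 25 + 25 = 75
||A||_F = sqrt(75) = 8.6603

8.6603


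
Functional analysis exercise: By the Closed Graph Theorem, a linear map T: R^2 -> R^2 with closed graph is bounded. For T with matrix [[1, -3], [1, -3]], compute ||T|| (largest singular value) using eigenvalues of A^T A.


A^T A = [[2, -6], [-6, 18]]
trace(A^T A) = 20, det(A^T A) = 0
discriminant = 20^2 - 4*0 = 400
Largest eigenvalue of A^T A = (trace + sqrt(disc))/2 = 20.0000
||T|| = sqrt(20.0000) = 4.4721

4.4721


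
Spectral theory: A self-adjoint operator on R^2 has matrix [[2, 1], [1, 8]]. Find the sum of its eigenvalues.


For a self-adjoint (symmetric) matrix, the eigenvalues are real.
The sum of eigenvalues equals the trace of the matrix.
trace = 2 + 8 = 10

10


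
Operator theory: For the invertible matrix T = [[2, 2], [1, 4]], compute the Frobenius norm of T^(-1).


det(T) = 2*4 - 2*1 = 6
T^(-1) = (1/6) * [[4, -2], [-1, 2]] = [[0.6667, -0.3333], [-0.1667, 0.3333]]
||T^(-1)||_F^2 = 0.6667^2 + (-0.3333)^2 + (-0.1667)^2 + 0.3333^2 = 0.6944
||T^(-1)||_F = sqrt(0.6944) = 0.8333

0.8333


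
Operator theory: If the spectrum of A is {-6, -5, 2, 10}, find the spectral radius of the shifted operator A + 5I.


Spectrum of A + 5I = {-1, 0, 7, 15}
Spectral radius = max |lambda| over the shifted spectrum
= max(1, 0, 7, 15) = 15

15


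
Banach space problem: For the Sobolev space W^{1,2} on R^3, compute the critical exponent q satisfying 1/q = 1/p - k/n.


Using the Sobolev embedding formula: 1/q = 1/p - k/n
1/q = 1/2 - 1/3 = 1/6
q = 1/(1/6) = 6

6.0000


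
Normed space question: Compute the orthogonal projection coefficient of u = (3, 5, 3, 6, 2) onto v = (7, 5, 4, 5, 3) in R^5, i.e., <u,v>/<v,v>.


Computing <u,v> = 3*7 + 5*5 + 3*4 + 6*5 + 2*3 = 94
Computing <v,v> = 7^2 + 5^2 + 4^2 + 5^2 + 3^2 = 124
Projection coefficient = 94/124 = 0.7581

0.7581


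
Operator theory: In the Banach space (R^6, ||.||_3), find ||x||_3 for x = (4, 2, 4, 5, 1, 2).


The l^3 norm = (sum |x_i|^3)^(1/3)
Sum of 3th powers = 64 + 8 + 64 + 125 + 1 + 8 = 270
||x||_3 = (270)^(1/3) = 6.4633

6.4633


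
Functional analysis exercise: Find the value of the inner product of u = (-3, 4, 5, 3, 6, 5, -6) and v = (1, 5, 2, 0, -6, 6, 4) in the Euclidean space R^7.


Computing the standard inner product <u, v> = sum u_i * v_i
= -3*1 + 4*5 + 5*2 + 3*0 + 6*-6 + 5*6 + -6*4
= -3 + 20 + 10 + 0 + -36 + 30 + -24
= -3

-3


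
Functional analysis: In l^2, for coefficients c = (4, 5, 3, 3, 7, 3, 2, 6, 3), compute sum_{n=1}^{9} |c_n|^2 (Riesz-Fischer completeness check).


sum |c_n|^2 = 4^2 + 5^2 + 3^2 + 3^2 + 7^2 + 3^2 + 2^2 + 6^2 + 3^2
= 16 + 25 + 9 + 9 + 49 + 9 + 4 + 36 + 9
= 166

166


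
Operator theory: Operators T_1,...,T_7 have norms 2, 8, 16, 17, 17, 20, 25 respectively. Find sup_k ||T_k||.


By the Uniform Boundedness Principle, the supremum of norms is finite.
sup_k ||T_k|| = max(2, 8, 16, 17, 17, 20, 25) = 25

25


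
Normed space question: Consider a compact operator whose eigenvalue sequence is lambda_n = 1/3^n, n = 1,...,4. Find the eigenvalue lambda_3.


The eigenvalue formula gives lambda_3 = 1/3^3
= 1/27
= 0.0370

0.0370


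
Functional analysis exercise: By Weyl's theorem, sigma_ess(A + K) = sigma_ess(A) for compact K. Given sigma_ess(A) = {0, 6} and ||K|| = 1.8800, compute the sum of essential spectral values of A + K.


By Weyl's theorem, the essential spectrum is invariant under compact perturbations.
sigma_ess(A + K) = sigma_ess(A) = {0, 6}
Sum = 0 + 6 = 6

6


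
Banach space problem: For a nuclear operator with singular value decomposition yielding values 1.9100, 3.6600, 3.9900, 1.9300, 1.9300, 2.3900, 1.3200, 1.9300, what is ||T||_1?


The nuclear norm is the sum of all singular values.
||T||_1 = 1.9100 + 3.6600 + 3.9900 + 1.9300 + 1.9300 + 2.3900 + 1.3200 + 1.9300
= 19.0600

19.0600


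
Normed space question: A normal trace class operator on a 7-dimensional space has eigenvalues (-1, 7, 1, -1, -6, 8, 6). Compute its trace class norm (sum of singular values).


For a normal operator, singular values equal |eigenvalues|.
Trace norm = sum |lambda_i| = 1 + 7 + 1 + 1 + 6 + 8 + 6
= 30

30


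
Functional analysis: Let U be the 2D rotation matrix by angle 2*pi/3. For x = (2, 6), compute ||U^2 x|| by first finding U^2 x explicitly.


U is a rotation by theta = 2*pi/3
U^2 = rotation by 2*theta = 4*pi/3
cos(4*pi/3) = -0.5000, sin(4*pi/3) = -0.8660
U^2 x = (-0.5000 * 2 - -0.8660 * 6, -0.8660 * 2 + -0.5000 * 6)
= (4.1962, -4.7321)
||U^2 x|| = sqrt(4.1962^2 + (-4.7321)^2) = sqrt(40.0000) = 6.3246

6.3246


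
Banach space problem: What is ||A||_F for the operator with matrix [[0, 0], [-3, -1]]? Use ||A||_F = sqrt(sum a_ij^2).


||A||_F^2 = sum a_ij^2
= 0^2 + 0^2 + (-3)^2 + (-1)^2
= 0 + 0 + 9 + 1 = 10
||A||_F = sqrt(10) = 3.1623

3.1623


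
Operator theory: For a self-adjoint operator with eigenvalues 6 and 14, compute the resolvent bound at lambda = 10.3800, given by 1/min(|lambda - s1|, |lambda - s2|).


dist(10.3800, {6, 14}) = min(|10.3800 - 6|, |10.3800 - 14|)
= min(4.3800, 3.6200) = 3.6200
Resolvent bound = 1/3.6200 = 0.2762

0.2762


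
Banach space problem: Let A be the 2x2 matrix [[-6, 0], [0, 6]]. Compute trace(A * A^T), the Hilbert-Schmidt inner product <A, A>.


trace(A * A^T) = sum of squares of all entries
= (-6)^2 + 0^2 + 0^2 + 6^2
= 36 + 0 + 0 + 36
= 72

72


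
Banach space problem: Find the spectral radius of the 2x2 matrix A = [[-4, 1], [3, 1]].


For a 2x2 matrix, eigenvalues satisfy lambda^2 - (trace)*lambda + det = 0
trace = -4 + 1 = -3
det = -4*1 - 1*3 = -7
discriminant = (-3)^2 - 4*(-7) = 37
spectral radius = max |eigenvalue| = 4.5414

4.5414


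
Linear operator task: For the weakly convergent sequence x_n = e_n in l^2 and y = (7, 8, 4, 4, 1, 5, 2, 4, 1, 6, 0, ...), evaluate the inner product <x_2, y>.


x_2 = e_2 is the standard basis vector with 1 in position 2.
<x_2, y> = y_2 = 8
As n -> infinity, <x_n, y> -> 0, confirming weak convergence of (x_n) to 0.

8


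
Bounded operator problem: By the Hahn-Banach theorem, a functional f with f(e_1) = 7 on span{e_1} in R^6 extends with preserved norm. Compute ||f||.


The norm of f is given by ||f|| = sup_{||x||=1} |f(x)|.
On span{e_1}, ||e_1|| = 1, so ||f|| = |f(e_1)| / ||e_1||
= |7| / 1 = 7.0000

7.0000


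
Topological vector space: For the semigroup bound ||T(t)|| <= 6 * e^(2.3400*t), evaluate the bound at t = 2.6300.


||T(2.6300)|| <= 6 * exp(2.3400 * 2.6300)
= 6 * exp(6.1542)
= 6 * 470.6901
= 2824.1408

2824.1408


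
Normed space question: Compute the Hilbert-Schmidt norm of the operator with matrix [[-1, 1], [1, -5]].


The Hilbert-Schmidt norm is sqrt(sum of squares of all entries).
Sum of squares = (-1)^2 + 1^2 + 1^2 + (-5)^2
= 1 + 1 + 1 + 25 = 28
||T||_HS = sqrt(28) = 5.2915

5.2915


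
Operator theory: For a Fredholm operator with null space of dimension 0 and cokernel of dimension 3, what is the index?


The Fredholm index is defined as ind(T) = dim(ker T) - dim(coker T)
= 0 - 3
= -3

-3


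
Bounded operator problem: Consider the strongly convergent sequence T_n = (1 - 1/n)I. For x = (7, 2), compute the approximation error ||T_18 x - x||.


T_18 x - x = (1 - 1/18)x - x = -x/18
||x|| = sqrt(53) = 7.2801
||T_18 x - x|| = ||x||/18 = 7.2801/18 = 0.4045

0.4045


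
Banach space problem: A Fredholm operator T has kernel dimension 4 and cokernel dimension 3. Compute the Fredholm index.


The Fredholm index is defined as ind(T) = dim(ker T) - dim(coker T)
= 4 - 3
= 1

1


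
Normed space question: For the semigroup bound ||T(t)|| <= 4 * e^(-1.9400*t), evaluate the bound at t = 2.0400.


||T(2.0400)|| <= 4 * exp(-1.9400 * 2.0400)
= 4 * exp(-3.9576)
= 4 * 0.0191
= 0.0764

0.0764


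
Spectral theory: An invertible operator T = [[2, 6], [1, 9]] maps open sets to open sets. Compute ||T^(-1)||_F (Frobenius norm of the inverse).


det(T) = 2*9 - 6*1 = 12
T^(-1) = (1/12) * [[9, -6], [-1, 2]] = [[0.7500, -0.5000], [-0.0833, 0.1667]]
||T^(-1)||_F^2 = 0.7500^2 + (-0.5000)^2 + (-0.0833)^2 + 0.1667^2 = 0.8472
||T^(-1)||_F = sqrt(0.8472) = 0.9204

0.9204


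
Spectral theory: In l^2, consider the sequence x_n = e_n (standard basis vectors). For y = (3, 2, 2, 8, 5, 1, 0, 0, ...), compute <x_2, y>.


x_2 = e_2 is the standard basis vector with 1 in position 2.
<x_2, y> = y_2 = 2
As n -> infinity, <x_n, y> -> 0, confirming weak convergence of (x_n) to 0.

2


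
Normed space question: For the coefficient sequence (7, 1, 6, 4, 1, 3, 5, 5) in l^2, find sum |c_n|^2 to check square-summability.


sum |c_n|^2 = 7^2 + 1^2 + 6^2 + 4^2 + 1^2 + 3^2 + 5^2 + 5^2
= 49 + 1 + 36 + 16 + 1 + 9 + 25 + 25
= 162

162


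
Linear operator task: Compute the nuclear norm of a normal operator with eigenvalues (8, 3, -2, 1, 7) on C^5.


For a normal operator, singular values equal |eigenvalues|.
Trace norm = sum |lambda_i| = 8 + 3 + 2 + 1 + 7
= 21

21


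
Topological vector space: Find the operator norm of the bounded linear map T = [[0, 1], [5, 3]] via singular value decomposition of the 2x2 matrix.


A^T A = [[25, 15], [15, 10]]
trace(A^T A) = 35, det(A^T A) = 25
discriminant = 35^2 - 4*25 = 1125
Largest eigenvalue of A^T A = (trace + sqrt(disc))/2 = 34.2705
||T|| = sqrt(34.2705) = 5.8541

5.8541


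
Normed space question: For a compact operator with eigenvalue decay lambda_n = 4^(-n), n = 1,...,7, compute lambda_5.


The eigenvalue formula gives lambda_5 = 1/4^5
= 1/1024
= 9.7656e-04

9.7656e-04


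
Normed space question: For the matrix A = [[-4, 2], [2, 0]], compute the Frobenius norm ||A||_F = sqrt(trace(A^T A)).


||A||_F^2 = sum a_ij^2
= (-4)^2 + 2^2 + 2^2 + 0^2
= 16 + 4 + 4 + 0 = 24
||A||_F = sqrt(24) = 4.8990

4.8990


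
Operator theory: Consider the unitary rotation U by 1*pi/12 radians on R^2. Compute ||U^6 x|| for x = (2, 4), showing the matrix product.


U is a rotation by theta = 1*pi/12
U^6 = rotation by 6*theta = 6*pi/12
cos(6*pi/12) = 0.0000, sin(6*pi/12) = 1.0000
U^6 x = (0.0000 * 2 - 1.0000 * 4, 1.0000 * 2 + 0.0000 * 4)
= (-4.0000, 2.0000)
||U^6 x|| = sqrt((-4.0000)^2 + 2.0000^2) = sqrt(20.0000) = 4.4721

4.4721


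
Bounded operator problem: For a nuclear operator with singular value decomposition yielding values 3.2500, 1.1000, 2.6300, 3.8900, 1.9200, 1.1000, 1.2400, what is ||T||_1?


The nuclear norm is the sum of all singular values.
||T||_1 = 3.2500 + 1.1000 + 2.6300 + 3.8900 + 1.9200 + 1.1000 + 1.2400
= 15.1300

15.1300
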